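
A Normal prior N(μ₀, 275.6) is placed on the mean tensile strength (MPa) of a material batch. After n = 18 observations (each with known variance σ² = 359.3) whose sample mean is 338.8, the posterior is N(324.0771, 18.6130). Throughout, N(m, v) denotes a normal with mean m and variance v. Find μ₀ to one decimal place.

With known observation variance, the Normal–Normal posterior has precision τ_n = τ₀ + n/σ² and mean μ_n = (τ₀μ₀ + (n/σ²)x̄)/τ_n.
Here τ₀ = 1/275.6 = 0.003628 and τ_data = 18/359.3 = 0.050097, so τ_n = 0.053725.
Rearranging for μ₀: μ₀ = (μ_n·τ_n − τ_data·x̄)/τ₀ = (324.0771·0.053725 − 0.050097·338.8) / 0.003628 = 0.438179/0.003628 ≈ 120.8.

μ₀ = 120.8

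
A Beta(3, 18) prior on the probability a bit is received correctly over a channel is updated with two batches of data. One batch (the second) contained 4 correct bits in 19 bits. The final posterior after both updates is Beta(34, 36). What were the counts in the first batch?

27 correct bits and 3 errors

Sequential conjugate updates are equivalent to a single update on the pooled data, so total successes = posterior α − prior α and total failures = posterior β − prior β.
Total across both batches: 34−3=31 correct bits, 36−18=18 errors.
Subtract the second batch: 31−4=27 correct bits and 18−15=3 errors.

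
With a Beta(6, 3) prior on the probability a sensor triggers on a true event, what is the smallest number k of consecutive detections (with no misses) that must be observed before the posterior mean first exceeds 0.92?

After k detections and 0 misses the posterior is Beta(6+k, 3), with mean (6+k)/(6+3+k).
Set (6+k)/(9+k) > 0.92 and solve: k > (0.92·9 − 6)/(1 − 0.92) = 28.500.
The smallest integer exceeding 28.500 is 29.

k = 29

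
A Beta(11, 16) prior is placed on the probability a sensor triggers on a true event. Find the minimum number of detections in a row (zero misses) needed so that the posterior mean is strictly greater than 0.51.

After k detections and 0 misses the posterior is Beta(11+k, 16), with mean (11+k)/(11+16+k).
Set (11+k)/(27+k) > 0.51 and solve: k > (0.51·27 − 11)/(1 − 0.51) = 5.653.
The smallest integer exceeding 5.653 is 6.

k = 6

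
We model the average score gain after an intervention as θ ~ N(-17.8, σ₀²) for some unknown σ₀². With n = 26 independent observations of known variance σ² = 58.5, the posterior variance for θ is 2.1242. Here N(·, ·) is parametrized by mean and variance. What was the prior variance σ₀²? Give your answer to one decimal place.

For the Normal–Normal model with known σ², precisions add: τ_n = τ₀ + n/σ².
So 1/σ₀² = 1/2.1242 − 26/58.5 = 0.470765 − 0.444444 = 0.026321.
Hence σ₀² = 1/0.026321 ≈ 38.0.

σ₀² = 38.0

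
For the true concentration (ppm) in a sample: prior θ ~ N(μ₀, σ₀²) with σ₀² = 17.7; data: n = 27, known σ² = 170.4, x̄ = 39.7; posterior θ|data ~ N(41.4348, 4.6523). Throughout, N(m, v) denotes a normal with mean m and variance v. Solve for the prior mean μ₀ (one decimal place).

μ₀ = 46.3

With known observation variance, the Normal–Normal posterior has precision τ_n = τ₀ + n/σ² and mean μ_n = (τ₀μ₀ + (n/σ²)x̄)/τ_n.
Here τ₀ = 1/17.7 = 0.056497 and τ_data = 27/170.4 = 0.158451, so τ_n = 0.214948.
Rearranging for μ₀: μ₀ = (μ_n·τ_n − τ_data·x̄)/τ₀ = (41.4348·0.214948 − 0.158451·39.7) / 0.056497 = 2.615823/0.056497 ≈ 46.3.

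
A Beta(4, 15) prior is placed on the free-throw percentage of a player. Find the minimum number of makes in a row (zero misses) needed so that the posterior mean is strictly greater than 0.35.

After k makes and 0 misses the posterior is Beta(4+k, 15), with mean (4+k)/(4+15+k).
Set (4+k)/(19+k) > 0.35 and solve: k > (0.35·19 − 4)/(1 − 0.35) = 4.077.
The smallest integer exceeding 4.077 is 5.

k = 5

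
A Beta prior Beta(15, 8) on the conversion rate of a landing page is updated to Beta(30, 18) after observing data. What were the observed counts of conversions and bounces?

15 conversions and 10 bounces

Under Beta–binomial conjugacy the posterior parameters are (a+s, b+f).
Match parameters: s=30−15=15, f=18−8=10.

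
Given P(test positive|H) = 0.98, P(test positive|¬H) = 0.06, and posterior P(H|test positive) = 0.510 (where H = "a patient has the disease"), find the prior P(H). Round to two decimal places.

P(H) = 0.06

Bayes' rule in odds form gives O(H|E) = O(H)·[P(E|H)/P(E|¬H)], hence O(H) = O(H|E)/LR.
Posterior odds = 0.510/(1−0.510) = 1.0408. LR = 0.98/0.06 = 16.3333.
Prior odds = 1.0408/16.3333 = 0.0637, so P(H) = 0.0637/(1+0.0637) ≈ 0.06.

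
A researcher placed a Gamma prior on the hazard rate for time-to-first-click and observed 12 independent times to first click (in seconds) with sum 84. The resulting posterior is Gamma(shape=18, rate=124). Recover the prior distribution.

For an exponential likelihood with a Gamma(α, β) prior on the rate, n observations with total T give posterior Gamma(α+n, β+T).
So α = 18 − 12 = 6 and β = 124 − 84 = 40.

Gamma(shape=6, rate=40)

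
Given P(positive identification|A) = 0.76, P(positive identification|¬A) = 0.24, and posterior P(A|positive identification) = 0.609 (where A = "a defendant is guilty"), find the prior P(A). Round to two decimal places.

P(A) = 0.33

In odds form, posterior odds = prior odds × likelihood ratio, so prior odds = posterior odds ÷ LR.
Posterior odds = 0.609/(1−0.609) = 1.5575. LR = 0.76/0.24 = 3.1667.
Prior odds = 1.5575/3.1667 = 0.4918, so P(A) = 0.4918/(1+0.4918) ≈ 0.33.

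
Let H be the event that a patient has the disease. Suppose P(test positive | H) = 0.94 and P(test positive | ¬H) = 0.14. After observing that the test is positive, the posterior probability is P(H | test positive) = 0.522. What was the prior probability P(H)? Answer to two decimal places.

Bayes' rule in odds form gives O(H|E) = O(H)·[P(E|H)/P(E|¬H)], hence O(H) = O(H|E)/LR.
Posterior odds = 0.522/(1−0.522) = 1.0921. LR = 0.94/0.14 = 6.7143.
Prior odds = 1.0921/6.7143 = 0.1627, so P(H) = 0.1627/(1+0.1627) ≈ 0.14.

P(H) = 0.14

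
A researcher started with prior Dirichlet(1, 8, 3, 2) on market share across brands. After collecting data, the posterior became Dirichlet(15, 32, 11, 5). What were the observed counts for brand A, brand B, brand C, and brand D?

For a Dirichlet(α) prior with multinomial counts c, the posterior is Dirichlet(α + c) componentwise.
Counts are posterior − prior componentwise: 15−1=14, 32−8=24, 11−3=8, 5−2=3.

counts (14, 24, 8, 3)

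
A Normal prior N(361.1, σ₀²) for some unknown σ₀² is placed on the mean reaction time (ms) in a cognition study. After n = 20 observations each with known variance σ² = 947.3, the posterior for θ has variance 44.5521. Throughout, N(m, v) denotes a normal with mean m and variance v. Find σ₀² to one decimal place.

σ₀² = 750.2

For the Normal–Normal model with known σ², precisions add: τ_n = τ₀ + n/σ².
So 1/σ₀² = 1/44.5521 − 20/947.3 = 0.022446 − 0.021113 = 0.001333.
Hence σ₀² = 1/0.001333 ≈ 750.2.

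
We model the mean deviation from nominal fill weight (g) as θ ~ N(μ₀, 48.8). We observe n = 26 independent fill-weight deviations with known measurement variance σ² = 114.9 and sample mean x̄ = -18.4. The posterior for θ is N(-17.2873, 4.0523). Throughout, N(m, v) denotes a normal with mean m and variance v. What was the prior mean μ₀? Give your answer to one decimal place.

μ₀ = -5.0

With known observation variance, the Normal–Normal posterior has precision τ_n = τ₀ + n/σ² and mean μ_n = (τ₀μ₀ + (n/σ²)x̄)/τ_n.
Here τ₀ = 1/48.8 = 0.020492 and τ_data = 26/114.9 = 0.226284, so τ_n = 0.246776.
Rearranging for μ₀: μ₀ = (μ_n·τ_n − τ_data·x̄)/τ₀ = (-17.2873·0.246776 − 0.226284·-18.4) / 0.020492 = -0.102465/0.020492 ≈ -5.0.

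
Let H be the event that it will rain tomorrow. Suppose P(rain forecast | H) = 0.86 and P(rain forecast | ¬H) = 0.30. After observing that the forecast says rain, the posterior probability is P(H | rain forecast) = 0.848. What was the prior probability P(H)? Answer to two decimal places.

P(H) = 0.66

Bayes' rule in odds form gives O(H|E) = O(H)·[P(E|H)/P(E|¬H)], hence O(H) = O(H|E)/LR.
Posterior odds = 0.848/(1−0.848) = 5.5789. LR = 0.86/0.30 = 2.8667.
Prior odds = 5.5789/2.8667 = 1.9461, so P(H) = 1.9461/(1+1.9461) ≈ 0.66.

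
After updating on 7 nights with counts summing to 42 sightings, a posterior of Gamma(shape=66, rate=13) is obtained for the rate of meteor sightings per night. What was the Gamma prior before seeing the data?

Gamma(shape=24, rate=6)

Gamma–Poisson conjugacy: posterior shape = α + Σxᵢ, posterior rate = β + n.
So α = 66 − 42 = 24 and β = 13 − 7 = 6.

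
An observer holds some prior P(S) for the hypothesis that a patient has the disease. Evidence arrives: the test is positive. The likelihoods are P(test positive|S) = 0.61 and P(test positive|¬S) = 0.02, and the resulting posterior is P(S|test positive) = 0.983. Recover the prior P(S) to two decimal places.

In odds form, posterior odds = prior odds × likelihood ratio, so prior odds = posterior odds ÷ LR.
Posterior odds = 0.983/(1−0.983) = 57.8235. LR = 0.61/0.02 = 30.5000.
Prior odds = 57.8235/30.5000 = 1.8959, so P(S) = 1.8959/(1+1.8959) ≈ 0.65.

P(S) = 0.65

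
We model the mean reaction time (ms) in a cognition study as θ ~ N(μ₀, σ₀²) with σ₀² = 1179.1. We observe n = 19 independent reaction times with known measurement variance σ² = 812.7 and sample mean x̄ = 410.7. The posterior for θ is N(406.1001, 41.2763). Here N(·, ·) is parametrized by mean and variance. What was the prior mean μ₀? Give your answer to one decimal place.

The posterior mean is a precision-weighted average: μ_n = (τ₀μ₀ + τ_data·x̄)/(τ₀+τ_data), with τ₀=1/σ₀² and τ_data=n/σ².
Here τ₀ = 1/1179.1 = 0.000848 and τ_data = 19/812.7 = 0.023379, so τ_n = 0.024227.
Rearranging for μ₀: μ₀ = (μ_n·τ_n − τ_data·x̄)/τ₀ = (406.1001·0.024227 − 0.023379·410.7) / 0.000848 = 0.236832/0.000848 ≈ 279.3.

μ₀ = 279.3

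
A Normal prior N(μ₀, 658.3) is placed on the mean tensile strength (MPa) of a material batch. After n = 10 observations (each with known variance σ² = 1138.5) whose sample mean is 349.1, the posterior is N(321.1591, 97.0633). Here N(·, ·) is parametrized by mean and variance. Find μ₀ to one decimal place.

The posterior mean is a precision-weighted average: μ_n = (τ₀μ₀ + τ_data·x̄)/(τ₀+τ_data), with τ₀=1/σ₀² and τ_data=n/σ².
Here τ₀ = 1/658.3 = 0.001519 and τ_data = 10/1138.5 = 0.008783, so τ_n = 0.010302.
Rearranging for μ₀: μ₀ = (μ_n·τ_n − τ_data·x̄)/τ₀ = (321.1591·0.010302 − 0.008783·349.1) / 0.001519 = 0.242436/0.001519 ≈ 159.6.

μ₀ = 159.6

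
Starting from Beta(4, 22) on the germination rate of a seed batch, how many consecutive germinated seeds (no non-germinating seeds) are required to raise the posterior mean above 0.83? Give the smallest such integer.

k = 104

After k germinated seeds and 0 non-germinating seeds the posterior is Beta(4+k, 22), with mean (4+k)/(4+22+k).
Set (4+k)/(26+k) > 0.83 and solve: k > (0.83·26 − 4)/(1 − 0.83) = 103.412.
The smallest integer exceeding 103.412 is 104.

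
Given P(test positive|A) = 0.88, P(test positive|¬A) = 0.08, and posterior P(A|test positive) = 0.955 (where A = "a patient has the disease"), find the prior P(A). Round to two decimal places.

Bayes' rule in odds form gives O(A|E) = O(A)·[P(E|A)/P(E|¬A)], hence O(A) = O(A|E)/LR.
Posterior odds = 0.955/(1−0.955) = 21.2222. LR = 0.88/0.08 = 11.0000.
Prior odds = 21.2222/11.0000 = 1.9293, so P(A) = 1.9293/(1+1.9293) ≈ 0.66.

P(A) = 0.66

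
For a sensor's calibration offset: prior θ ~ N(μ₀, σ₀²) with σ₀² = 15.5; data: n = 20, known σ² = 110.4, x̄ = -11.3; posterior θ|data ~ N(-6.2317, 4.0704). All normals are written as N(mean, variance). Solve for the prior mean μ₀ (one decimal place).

The posterior mean is a precision-weighted average: μ_n = (τ₀μ₀ + τ_data·x̄)/(τ₀+τ_data), with τ₀=1/σ₀² and τ_data=n/σ².
Here τ₀ = 1/15.5 = 0.064516 and τ_data = 20/110.4 = 0.181159, so τ_n = 0.245675.
Rearranging for μ₀: μ₀ = (μ_n·τ_n − τ_data·x̄)/τ₀ = (-6.2317·0.245675 − 0.181159·-11.3) / 0.064516 = 0.516124/0.064516 ≈ 8.0.

μ₀ = 8.0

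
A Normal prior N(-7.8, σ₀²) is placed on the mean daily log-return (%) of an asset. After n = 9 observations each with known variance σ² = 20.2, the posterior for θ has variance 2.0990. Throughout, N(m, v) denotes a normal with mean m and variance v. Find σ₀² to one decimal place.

For the Normal–Normal model with known σ², precisions add: τ_n = τ₀ + n/σ².
So 1/σ₀² = 1/2.0990 − 9/20.2 = 0.476417 − 0.445545 = 0.030872.
Hence σ₀² = 1/0.030872 ≈ 32.4.

σ₀² = 32.4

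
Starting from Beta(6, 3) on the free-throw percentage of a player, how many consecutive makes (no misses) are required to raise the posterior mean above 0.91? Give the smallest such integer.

k = 25

After k makes and 0 misses the posterior is Beta(6+k, 3), with mean (6+k)/(6+3+k).
Set (6+k)/(9+k) > 0.91 and solve: k > (0.91·9 − 6)/(1 − 0.91) = 24.333.
The smallest integer exceeding 24.333 is 25.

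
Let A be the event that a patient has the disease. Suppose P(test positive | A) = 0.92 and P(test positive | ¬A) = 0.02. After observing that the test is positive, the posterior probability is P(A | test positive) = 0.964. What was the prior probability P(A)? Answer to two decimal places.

In odds form, posterior odds = prior odds × likelihood ratio, so prior odds = posterior odds ÷ LR.
Posterior odds = 0.964/(1−0.964) = 26.7778. LR = 0.92/0.02 = 46.0000.
Prior odds = 26.7778/46.0000 = 0.5821, so P(A) = 0.5821/(1+0.5821) ≈ 0.37.

P(A) = 0.37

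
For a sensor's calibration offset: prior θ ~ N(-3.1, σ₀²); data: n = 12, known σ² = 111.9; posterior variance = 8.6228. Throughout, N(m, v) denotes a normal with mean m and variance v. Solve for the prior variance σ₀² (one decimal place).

For the Normal–Normal model with known σ², precisions add: τ_n = τ₀ + n/σ².
So 1/σ₀² = 1/8.6228 − 12/111.9 = 0.115972 − 0.107239 = 0.008733.
Hence σ₀² = 1/0.008733 ≈ 114.5.

σ₀² = 114.5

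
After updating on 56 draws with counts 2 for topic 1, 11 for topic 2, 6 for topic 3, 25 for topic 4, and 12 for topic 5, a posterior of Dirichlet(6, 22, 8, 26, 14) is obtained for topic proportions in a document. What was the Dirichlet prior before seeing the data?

Dirichlet(4, 11, 2, 1, 2)

For a Dirichlet(α) prior with multinomial counts c, the posterior is Dirichlet(α + c) componentwise.
Subtract each count from the matching posterior parameter: 6−2=4, 22−11=11, 8−6=2, 26−25=1, 14−12=2.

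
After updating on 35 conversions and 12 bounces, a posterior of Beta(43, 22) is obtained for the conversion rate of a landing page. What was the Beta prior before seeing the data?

Beta(8, 10)

A Beta(α, β) prior with s successes and f failures in binomial data gives a Beta(α+s, β+f) posterior.
So α = 43 − 35 = 8 and β = 22 − 12 = 10.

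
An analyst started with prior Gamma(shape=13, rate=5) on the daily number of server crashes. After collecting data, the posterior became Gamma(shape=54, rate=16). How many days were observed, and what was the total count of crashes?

n = 11 days with total 41 crashes

A Gamma(α, β) prior (rate parametrization) on a Poisson rate with n observations summing to S gives posterior Gamma(α+S, β+n).
Matching: Σxᵢ = 54 − 13 = 41 and n = 16 − 5 = 11.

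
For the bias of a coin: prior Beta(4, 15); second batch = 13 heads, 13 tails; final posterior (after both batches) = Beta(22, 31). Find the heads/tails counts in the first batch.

Because Beta–binomial updating is additive in the counts, the combined data contributed (α_post−α_prior, β_post−β_prior) successes and failures.
Total across both batches: 22−4=18 heads, 31−15=16 tails.
Subtract the second batch: 18−13=5 heads and 16−13=3 tails.

5 heads and 3 tails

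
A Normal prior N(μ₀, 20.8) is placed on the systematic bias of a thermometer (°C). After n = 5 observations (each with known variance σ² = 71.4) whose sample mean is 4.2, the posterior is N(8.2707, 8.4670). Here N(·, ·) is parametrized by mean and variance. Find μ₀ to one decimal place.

μ₀ = 14.2

With known observation variance, the Normal–Normal posterior has precision τ_n = τ₀ + n/σ² and mean μ_n = (τ₀μ₀ + (n/σ²)x̄)/τ_n.
Here τ₀ = 1/20.8 = 0.048077 and τ_data = 5/71.4 = 0.070028, so τ_n = 0.118105.
Rearranging for μ₀: μ₀ = (μ_n·τ_n − τ_data·x̄)/τ₀ = (8.2707·0.118105 − 0.070028·4.2) / 0.048077 = 0.682693/0.048077 ≈ 14.2.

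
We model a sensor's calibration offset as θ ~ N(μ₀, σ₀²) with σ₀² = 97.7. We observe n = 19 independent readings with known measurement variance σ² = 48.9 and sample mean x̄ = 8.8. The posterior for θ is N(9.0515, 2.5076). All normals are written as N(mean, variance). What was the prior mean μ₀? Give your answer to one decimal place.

With known observation variance, the Normal–Normal posterior has precision τ_n = τ₀ + n/σ² and mean μ_n = (τ₀μ₀ + (n/σ²)x̄)/τ_n.
Here τ₀ = 1/97.7 = 0.010235 and τ_data = 19/48.9 = 0.388548, so τ_n = 0.398783.
Rearranging for μ₀: μ₀ = (μ_n·τ_n − τ_data·x̄)/τ₀ = (9.0515·0.398783 − 0.388548·8.8) / 0.010235 = 0.190362/0.010235 ≈ 18.6.

μ₀ = 18.6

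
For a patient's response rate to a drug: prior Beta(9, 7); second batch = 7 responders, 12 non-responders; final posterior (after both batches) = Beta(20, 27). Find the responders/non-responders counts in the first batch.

4 responders and 8 non-responders

Sequential conjugate updates are equivalent to a single update on the pooled data, so total successes = posterior α − prior α and total failures = posterior β − prior β.
Total across both batches: 20−9=11 responders, 27−7=20 non-responders.
Subtract the second batch: 11−7=4 responders and 20−12=8 non-responders.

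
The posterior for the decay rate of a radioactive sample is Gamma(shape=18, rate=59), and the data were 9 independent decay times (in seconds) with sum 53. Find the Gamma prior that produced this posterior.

Gamma–exponential conjugacy: posterior shape = α + n, posterior rate = β + Σtᵢ.
So α = 18 − 9 = 9 and β = 59 − 53 = 6.

Gamma(shape=9, rate=6)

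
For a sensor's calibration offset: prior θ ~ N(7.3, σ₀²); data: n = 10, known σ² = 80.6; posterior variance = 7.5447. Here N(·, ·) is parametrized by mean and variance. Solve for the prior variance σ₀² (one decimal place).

σ₀² = 118.0

For the Normal–Normal model with known σ², precisions add: τ_n = τ₀ + n/σ².
So 1/σ₀² = 1/7.5447 − 10/80.6 = 0.132543 − 0.124069 = 0.008474.
Hence σ₀² = 1/0.008474 ≈ 118.0.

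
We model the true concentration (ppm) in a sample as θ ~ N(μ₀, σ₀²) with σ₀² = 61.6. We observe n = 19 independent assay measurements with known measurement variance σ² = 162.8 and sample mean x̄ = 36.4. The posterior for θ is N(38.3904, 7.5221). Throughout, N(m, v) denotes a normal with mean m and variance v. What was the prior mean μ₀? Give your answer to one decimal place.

With known observation variance, the Normal–Normal posterior has precision τ_n = τ₀ + n/σ² and mean μ_n = (τ₀μ₀ + (n/σ²)x̄)/τ_n.
Here τ₀ = 1/61.6 = 0.016234 and τ_data = 19/162.8 = 0.116708, so τ_n = 0.132942.
Rearranging for μ₀: μ₀ = (μ_n·τ_n − τ_data·x̄)/τ₀ = (38.3904·0.132942 − 0.116708·36.4) / 0.016234 = 0.855525/0.016234 ≈ 52.7.

μ₀ = 52.7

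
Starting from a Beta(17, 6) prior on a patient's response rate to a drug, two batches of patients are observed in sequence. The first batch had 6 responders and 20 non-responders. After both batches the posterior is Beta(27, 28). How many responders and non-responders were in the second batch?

Because Beta–binomial updating is additive in the counts, the combined data contributed (α_post−α_prior, β_post−β_prior) successes and failures.
Total across both batches: 27−17=10 responders, 28−6=22 non-responders.
Subtract the first batch: 10−6=4 responders and 22−20=2 non-responders.

4 responders and 2 non-responders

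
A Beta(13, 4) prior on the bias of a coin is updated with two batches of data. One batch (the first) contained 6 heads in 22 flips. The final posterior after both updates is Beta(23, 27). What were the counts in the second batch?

Because Beta–binomial updating is additive in the counts, the combined data contributed (α_post−α_prior, β_post−β_prior) successes and failures.
Total across both batches: 23−13=10 heads, 27−4=23 tails.
Subtract the first batch: 10−6=4 heads and 23−16=7 tails.

4 heads and 7 tails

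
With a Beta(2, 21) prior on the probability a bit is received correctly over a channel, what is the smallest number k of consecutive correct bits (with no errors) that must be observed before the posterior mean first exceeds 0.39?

k = 12

After k correct bits and 0 errors the posterior is Beta(2+k, 21), with mean (2+k)/(2+21+k).
Set (2+k)/(23+k) > 0.39 and solve: k > (0.39·23 − 2)/(1 − 0.39) = 11.426.
The smallest integer exceeding 11.426 is 12.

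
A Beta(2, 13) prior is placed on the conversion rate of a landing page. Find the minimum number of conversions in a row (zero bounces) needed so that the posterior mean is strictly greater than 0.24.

After k conversions and 0 bounces the posterior is Beta(2+k, 13), with mean (2+k)/(2+13+k).
Set (2+k)/(15+k) > 0.24 and solve: k > (0.24·15 − 2)/(1 − 0.24) = 2.105.
The smallest integer exceeding 2.105 is 3, and checking k=3: (5)/(18) = 0.2778 > 0.24.

k = 3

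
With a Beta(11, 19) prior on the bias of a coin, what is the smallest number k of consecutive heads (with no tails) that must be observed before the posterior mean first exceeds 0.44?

k = 4

After k heads and 0 tails the posterior is Beta(11+k, 19), with mean (11+k)/(11+19+k).
Set (11+k)/(30+k) > 0.44 and solve: k > (0.44·30 − 11)/(1 − 0.44) = 3.929.
The smallest integer exceeding 3.929 is 4.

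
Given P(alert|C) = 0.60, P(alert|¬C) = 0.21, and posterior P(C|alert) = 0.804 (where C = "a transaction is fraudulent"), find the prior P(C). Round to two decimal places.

P(C) = 0.59

In odds form, posterior odds = prior odds × likelihood ratio, so prior odds = posterior odds ÷ LR.
Posterior odds = 0.804/(1−0.804) = 4.1020. LR = 0.60/0.21 = 2.8571.
Prior odds = 4.1020/2.8571 = 1.4357, so P(C) = 1.4357/(1+1.4357) ≈ 0.59.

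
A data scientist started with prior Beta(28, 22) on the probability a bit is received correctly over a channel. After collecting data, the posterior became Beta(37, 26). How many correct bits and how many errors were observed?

9 correct bits and 4 errors

A Beta(a, b) prior with s successes and f failures in binomial data gives a Beta(a+s, b+f) posterior.
So s = 37 − 28 = 9 and f = 26 − 22 = 4.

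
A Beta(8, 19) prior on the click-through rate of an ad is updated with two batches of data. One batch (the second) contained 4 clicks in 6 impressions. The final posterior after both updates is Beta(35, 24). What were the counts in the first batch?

23 clicks and 3 non-clicks

Sequential conjugate updates are equivalent to a single update on the pooled data, so total successes = posterior α − prior α and total failures = posterior β − prior β.
Total across both batches: 35−8=27 clicks, 24−19=5 non-clicks.
Subtract the second batch: 27−4=23 clicks and 5−2=3 non-clicks.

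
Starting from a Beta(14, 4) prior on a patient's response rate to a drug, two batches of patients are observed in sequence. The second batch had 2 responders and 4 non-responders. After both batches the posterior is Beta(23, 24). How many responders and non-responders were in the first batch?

7 responders and 16 non-responders

Sequential conjugate updates are equivalent to a single update on the pooled data, so total successes = posterior α − prior α and total failures = posterior β − prior β.
Total across both batches: 23−14=9 responders, 24−4=20 non-responders.
Subtract the second batch: 9−2=7 responders and 20−4=16 non-responders.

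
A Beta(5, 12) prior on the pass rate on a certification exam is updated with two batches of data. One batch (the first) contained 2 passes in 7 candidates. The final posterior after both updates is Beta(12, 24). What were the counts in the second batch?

Because Beta–binomial updating is additive in the counts, the combined data contributed (α_post−α_prior, β_post−β_prior) successes and failures.
Total across both batches: 12−5=7 passes, 24−12=12 failures.
Subtract the first batch: 7−2=5 passes and 12−5=7 failures.

5 passes and 7 failures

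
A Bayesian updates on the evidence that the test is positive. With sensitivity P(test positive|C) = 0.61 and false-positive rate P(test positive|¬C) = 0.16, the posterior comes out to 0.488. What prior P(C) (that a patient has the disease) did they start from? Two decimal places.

P(C) = 0.20

In odds form, posterior odds = prior odds × likelihood ratio, so prior odds = posterior odds ÷ LR.
Posterior odds = 0.488/(1−0.488) = 0.9531. LR = 0.61/0.16 = 3.8125.
Prior odds = 0.9531/3.8125 = 0.2500, so P(C) = 0.2500/(1+0.2500) ≈ 0.20.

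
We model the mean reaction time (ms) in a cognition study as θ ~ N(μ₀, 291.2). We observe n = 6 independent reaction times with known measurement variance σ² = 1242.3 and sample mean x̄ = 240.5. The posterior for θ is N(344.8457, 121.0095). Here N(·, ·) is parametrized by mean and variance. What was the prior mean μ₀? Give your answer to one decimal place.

With known observation variance, the Normal–Normal posterior has precision τ_n = τ₀ + n/σ² and mean μ_n = (τ₀μ₀ + (n/σ²)x̄)/τ_n.
Here τ₀ = 1/291.2 = 0.003434 and τ_data = 6/1242.3 = 0.004830, so τ_n = 0.008264.
Rearranging for μ₀: μ₀ = (μ_n·τ_n − τ_data·x̄)/τ₀ = (344.8457·0.008264 − 0.004830·240.5) / 0.003434 = 1.688190/0.003434 ≈ 491.6.

μ₀ = 491.6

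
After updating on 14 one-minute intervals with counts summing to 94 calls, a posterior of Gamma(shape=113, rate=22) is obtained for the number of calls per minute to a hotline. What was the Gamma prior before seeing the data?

Gamma(shape=19, rate=8)

A Gamma(α, β) prior (rate parametrization) on a Poisson rate with n observations summing to S gives posterior Gamma(α+S, β+n).
So α = 113 − 94 = 19 and β = 22 − 14 = 8.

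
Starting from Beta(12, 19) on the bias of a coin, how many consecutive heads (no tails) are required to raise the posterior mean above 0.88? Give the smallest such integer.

k = 128

After k heads and 0 tails the posterior is Beta(12+k, 19), with mean (12+k)/(12+19+k).
Set (12+k)/(31+k) > 0.88 and solve: k > (0.88·31 − 12)/(1 − 0.88) = 127.333.
The smallest integer exceeding 127.333 is 128, and checking k=128: (140)/(159) = 0.8805 > 0.88.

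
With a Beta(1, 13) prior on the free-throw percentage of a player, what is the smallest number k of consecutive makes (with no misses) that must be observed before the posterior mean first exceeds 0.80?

After k makes and 0 misses the posterior is Beta(1+k, 13), with mean (1+k)/(1+13+k).
Set (1+k)/(14+k) > 0.80 and solve: k > (0.80·14 − 1)/(1 − 0.80) = 51.000.
The smallest integer exceeding 51.000 is 52, and checking k=52: (53)/(66) = 0.8030 > 0.80.

k = 52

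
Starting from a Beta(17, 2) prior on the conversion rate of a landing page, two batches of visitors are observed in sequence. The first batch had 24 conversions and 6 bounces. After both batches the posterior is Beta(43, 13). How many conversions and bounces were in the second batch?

2 conversions and 5 bounces

Because Beta–binomial updating is additive in the counts, the combined data contributed (α_post−α_prior, β_post−β_prior) successes and failures.
Total across both batches: 43−17=26 conversions, 13−2=11 bounces.
Subtract the first batch: 26−24=2 conversions and 11−6=5 bounces.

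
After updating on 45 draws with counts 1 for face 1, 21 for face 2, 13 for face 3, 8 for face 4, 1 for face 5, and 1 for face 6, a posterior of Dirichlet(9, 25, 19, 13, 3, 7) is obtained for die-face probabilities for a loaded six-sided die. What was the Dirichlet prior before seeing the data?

For a Dirichlet(α) prior with multinomial counts c, the posterior is Dirichlet(α + c) componentwise.
Subtract each count from the matching posterior parameter: 9−1=8, 25−21=4, 19−13=6, 13−8=5, 3−1=2, 7−1=6.

Dirichlet(8, 4, 6, 5, 2, 6)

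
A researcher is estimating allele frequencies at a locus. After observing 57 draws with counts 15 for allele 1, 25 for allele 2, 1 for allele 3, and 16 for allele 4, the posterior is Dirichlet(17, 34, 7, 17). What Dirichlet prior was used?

Dirichlet(2, 9, 6, 1)

For a Dirichlet(α) prior with multinomial counts c, the posterior is Dirichlet(α + c) componentwise.
Subtract each count from the matching posterior parameter: 17−15=2, 34−25=9, 7−1=6, 17−16=1.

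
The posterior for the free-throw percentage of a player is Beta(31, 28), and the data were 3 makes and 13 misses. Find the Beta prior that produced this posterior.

Beta is conjugate to the binomial likelihood: posterior = Beta(a+s, b+f).
So a = 31 − 3 = 28 and b = 28 − 13 = 15.

Beta(28, 15)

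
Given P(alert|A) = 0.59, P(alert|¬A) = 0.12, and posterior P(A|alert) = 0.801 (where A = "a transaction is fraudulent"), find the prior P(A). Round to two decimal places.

P(A) = 0.45

In odds form, posterior odds = prior odds × likelihood ratio, so prior odds = posterior odds ÷ LR.
Posterior odds = 0.801/(1−0.801) = 4.0251. LR = 0.59/0.12 = 4.9167.
Prior odds = 4.0251/4.9167 = 0.8187, so P(A) = 0.8187/(1+0.8187) ≈ 0.45.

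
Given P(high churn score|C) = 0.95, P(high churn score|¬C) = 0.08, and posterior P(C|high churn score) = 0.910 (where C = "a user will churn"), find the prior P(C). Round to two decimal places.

Bayes' rule in odds form gives O(C|E) = O(C)·[P(E|C)/P(E|¬C)], hence O(C) = O(C|E)/LR.
Posterior odds = 0.910/(1−0.910) = 10.1111. LR = 0.95/0.08 = 11.8750.
Prior odds = 10.1111/11.8750 = 0.8515, so P(C) = 0.8515/(1+0.8515) ≈ 0.46.

P(C) = 0.46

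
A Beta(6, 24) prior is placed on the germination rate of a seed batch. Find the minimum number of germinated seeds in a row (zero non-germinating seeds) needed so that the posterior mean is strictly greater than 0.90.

k = 211

After k germinated seeds and 0 non-germinating seeds the posterior is Beta(6+k, 24), with mean (6+k)/(6+24+k).
Set (6+k)/(30+k) > 0.90 and solve: k > (0.90·30 − 6)/(1 − 0.90) = 210.000.
The smallest integer exceeding 210.000 is 211.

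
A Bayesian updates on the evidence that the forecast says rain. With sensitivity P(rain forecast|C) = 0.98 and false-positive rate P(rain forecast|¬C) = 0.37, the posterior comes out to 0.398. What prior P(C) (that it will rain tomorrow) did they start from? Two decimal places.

P(C) = 0.20

In odds form, posterior odds = prior odds × likelihood ratio, so prior odds = posterior odds ÷ LR.
Posterior odds = 0.398/(1−0.398) = 0.6611. LR = 0.98/0.37 = 2.6486.
Prior odds = 0.6611/2.6486 = 0.2496, so P(C) = 0.2496/(1+0.2496) ≈ 0.20.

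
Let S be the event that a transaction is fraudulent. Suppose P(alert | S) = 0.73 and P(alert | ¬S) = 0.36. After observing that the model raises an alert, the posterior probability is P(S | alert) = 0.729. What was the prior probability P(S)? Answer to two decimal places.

P(S) = 0.57

Bayes' rule in odds form gives O(S|E) = O(S)·[P(E|S)/P(E|¬S)], hence O(S) = O(S|E)/LR.
Posterior odds = 0.729/(1−0.729) = 2.6900. LR = 0.73/0.36 = 2.0278.
Prior odds = 2.6900/2.0278 = 1.3266, so P(S) = 1.3266/(1+1.3266) ≈ 0.57.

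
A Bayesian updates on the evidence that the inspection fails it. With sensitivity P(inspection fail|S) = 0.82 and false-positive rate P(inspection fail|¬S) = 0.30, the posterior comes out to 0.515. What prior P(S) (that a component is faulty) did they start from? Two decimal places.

P(S) = 0.28

In odds form, posterior odds = prior odds × likelihood ratio, so prior odds = posterior odds ÷ LR.
Posterior odds = 0.515/(1−0.515) = 1.0619. LR = 0.82/0.30 = 2.7333.
Prior odds = 1.0619/2.7333 = 0.3885, so P(S) = 0.3885/(1+0.3885) ≈ 0.28.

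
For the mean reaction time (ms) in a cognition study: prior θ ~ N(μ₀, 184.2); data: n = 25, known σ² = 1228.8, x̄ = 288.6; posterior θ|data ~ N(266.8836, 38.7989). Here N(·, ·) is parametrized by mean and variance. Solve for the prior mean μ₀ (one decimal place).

The posterior mean is a precision-weighted average: μ_n = (τ₀μ₀ + τ_data·x̄)/(τ₀+τ_data), with τ₀=1/σ₀² and τ_data=n/σ².
Here τ₀ = 1/184.2 = 0.005429 and τ_data = 25/1228.8 = 0.020345, so τ_n = 0.025774.
Rearranging for μ₀: μ₀ = (μ_n·τ_n − τ_data·x̄)/τ₀ = (266.8836·0.025774 − 0.020345·288.6) / 0.005429 = 1.007091/0.005429 ≈ 185.5.

μ₀ = 185.5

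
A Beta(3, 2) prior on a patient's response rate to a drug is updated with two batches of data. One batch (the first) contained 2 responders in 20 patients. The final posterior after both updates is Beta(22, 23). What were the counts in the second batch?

17 responders and 3 non-responders

Sequential conjugate updates are equivalent to a single update on the pooled data, so total successes = posterior α − prior α and total failures = posterior β − prior β.
Total across both batches: 22−3=19 responders, 23−2=21 non-responders.
Subtract the first batch: 19−2=17 responders and 21−18=3 non-responders.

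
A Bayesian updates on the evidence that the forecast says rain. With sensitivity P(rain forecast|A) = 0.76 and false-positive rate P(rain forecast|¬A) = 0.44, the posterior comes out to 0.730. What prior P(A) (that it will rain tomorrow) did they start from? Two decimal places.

In odds form, posterior odds = prior odds × likelihood ratio, so prior odds = posterior odds ÷ LR.
Posterior odds = 0.730/(1−0.730) = 2.7037. LR = 0.76/0.44 = 1.7273.
Prior odds = 2.7037/1.7273 = 1.5653, so P(A) = 1.5653/(1+1.5653) ≈ 0.61.

P(A) = 0.61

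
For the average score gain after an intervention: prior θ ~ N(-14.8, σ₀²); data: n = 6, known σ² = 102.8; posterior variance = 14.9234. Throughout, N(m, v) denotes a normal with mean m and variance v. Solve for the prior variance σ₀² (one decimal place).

σ₀² = 115.7

Posterior precision equals prior precision plus data precision: 1/σ_n² = 1/σ₀² + n/σ².
So 1/σ₀² = 1/14.9234 − 6/102.8 = 0.067009 − 0.058366 = 0.008643.
Hence σ₀² = 1/0.008643 ≈ 115.7.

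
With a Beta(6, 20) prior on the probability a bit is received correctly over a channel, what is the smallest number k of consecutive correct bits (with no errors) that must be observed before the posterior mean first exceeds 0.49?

After k correct bits and 0 errors the posterior is Beta(6+k, 20), with mean (6+k)/(6+20+k).
Set (6+k)/(26+k) > 0.49 and solve: k > (0.49·26 − 6)/(1 − 0.49) = 13.216.
The smallest integer exceeding 13.216 is 14.

k = 14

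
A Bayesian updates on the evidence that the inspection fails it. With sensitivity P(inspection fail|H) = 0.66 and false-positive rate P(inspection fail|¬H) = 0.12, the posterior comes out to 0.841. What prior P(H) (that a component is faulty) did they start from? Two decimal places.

In odds form, posterior odds = prior odds × likelihood ratio, so prior odds = posterior odds ÷ LR.
Posterior odds = 0.841/(1−0.841) = 5.2893. LR = 0.66/0.12 = 5.5000.
Prior odds = 5.2893/5.5000 = 0.9617, so P(H) = 0.9617/(1+0.9617) ≈ 0.49.

P(H) = 0.49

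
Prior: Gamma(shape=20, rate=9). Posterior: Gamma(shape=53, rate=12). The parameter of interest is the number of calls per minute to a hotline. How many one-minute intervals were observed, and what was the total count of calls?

Gamma–Poisson conjugacy: posterior shape = α + Σxᵢ, posterior rate = β + n.
Matching: Σxᵢ = 53 − 20 = 33 and n = 12 − 9 = 3.

n = 3 one-minute intervals with total 33 calls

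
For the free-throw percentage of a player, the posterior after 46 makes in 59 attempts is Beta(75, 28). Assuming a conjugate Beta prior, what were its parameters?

Beta is conjugate to the binomial likelihood: posterior = Beta(a+s, b+f).
Subtract the data counts: 75−46=29, 28−13=15.

Beta(29, 15)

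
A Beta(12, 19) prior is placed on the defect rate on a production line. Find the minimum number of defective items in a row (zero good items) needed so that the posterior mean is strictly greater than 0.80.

k = 65

After k defective items and 0 good items the posterior is Beta(12+k, 19), with mean (12+k)/(12+19+k).
Set (12+k)/(31+k) > 0.80 and solve: k > (0.80·31 − 12)/(1 − 0.80) = 64.000.
The smallest integer exceeding 64.000 is 65, and checking k=65: (77)/(96) = 0.8021 > 0.80.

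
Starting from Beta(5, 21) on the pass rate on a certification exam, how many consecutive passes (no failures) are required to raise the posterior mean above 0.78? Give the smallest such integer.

k = 70

After k passes and 0 failures the posterior is Beta(5+k, 21), with mean (5+k)/(5+21+k).
Set (5+k)/(26+k) > 0.78 and solve: k > (0.78·26 − 5)/(1 − 0.78) = 69.455.
The smallest integer exceeding 69.455 is 70, and checking k=70: (75)/(96) = 0.7812 > 0.78.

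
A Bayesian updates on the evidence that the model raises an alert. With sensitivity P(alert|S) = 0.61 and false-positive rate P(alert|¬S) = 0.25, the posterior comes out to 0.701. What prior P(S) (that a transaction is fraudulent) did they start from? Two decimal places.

In odds form, posterior odds = prior odds × likelihood ratio, so prior odds = posterior odds ÷ LR.
Posterior odds = 0.701/(1−0.701) = 2.3445. LR = 0.61/0.25 = 2.4400.
Prior odds = 2.3445/2.4400 = 0.9609, so P(S) = 0.9609/(1+0.9609) ≈ 0.49.

P(S) = 0.49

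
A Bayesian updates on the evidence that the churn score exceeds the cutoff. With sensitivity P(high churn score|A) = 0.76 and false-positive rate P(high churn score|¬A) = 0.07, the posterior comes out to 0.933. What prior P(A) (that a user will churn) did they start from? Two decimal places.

P(A) = 0.56

In odds form, posterior odds = prior odds × likelihood ratio, so prior odds = posterior odds ÷ LR.
Posterior odds = 0.933/(1−0.933) = 13.9254. LR = 0.76/0.07 = 10.8571.
Prior odds = 13.9254/10.8571 = 1.2826, so P(A) = 1.2826/(1+1.2826) ≈ 0.56.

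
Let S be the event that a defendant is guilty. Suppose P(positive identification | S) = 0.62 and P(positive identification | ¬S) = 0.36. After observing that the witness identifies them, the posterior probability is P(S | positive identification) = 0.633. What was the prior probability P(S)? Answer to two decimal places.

Bayes' rule in odds form gives O(S|E) = O(S)·[P(E|S)/P(E|¬S)], hence O(S) = O(S|E)/LR.
Posterior odds = 0.633/(1−0.633) = 1.7248. LR = 0.62/0.36 = 1.7222.
Prior odds = 1.7248/1.7222 = 1.0015, so P(S) = 1.0015/(1+1.0015) ≈ 0.50.

P(S) = 0.50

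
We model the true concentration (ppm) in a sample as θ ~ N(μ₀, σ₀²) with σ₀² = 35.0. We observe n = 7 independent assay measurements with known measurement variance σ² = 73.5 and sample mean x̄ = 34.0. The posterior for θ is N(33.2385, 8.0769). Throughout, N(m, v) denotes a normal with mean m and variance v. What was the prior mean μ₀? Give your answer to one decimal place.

With known observation variance, the Normal–Normal posterior has precision τ_n = τ₀ + n/σ² and mean μ_n = (τ₀μ₀ + (n/σ²)x̄)/τ_n.
Here τ₀ = 1/35.0 = 0.028571 and τ_data = 7/73.5 = 0.095238, so τ_n = 0.123809.
Rearranging for μ₀: μ₀ = (μ_n·τ_n − τ_data·x̄)/τ₀ = (33.2385·0.123809 − 0.095238·34.0) / 0.028571 = 0.877133/0.028571 ≈ 30.7.

μ₀ = 30.7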